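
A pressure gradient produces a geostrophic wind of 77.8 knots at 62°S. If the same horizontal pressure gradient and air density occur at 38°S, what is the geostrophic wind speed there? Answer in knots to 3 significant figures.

112 knots

With the same pressure gradient and density, V_g ∝ 1/f ∝ 1/sin φ.
V₂ = V₁ · sin φ₁ / sin φ₂ = 77.8 × sin 62° / sin 38°
V₂ = 77.8 × 0.8829/0.6157 = 112 knots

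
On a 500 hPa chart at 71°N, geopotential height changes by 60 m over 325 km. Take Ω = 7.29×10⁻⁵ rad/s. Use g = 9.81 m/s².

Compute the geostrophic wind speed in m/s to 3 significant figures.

Coriolis parameter at 71°N:
f = 2Ω sin φ = 2 × 7.29×10⁻⁵ × sin 71° = 1.38×10⁻⁴ s⁻¹
Height gradient: |∂Z/∂n| = 60 m / 325000 m = 1.85×10⁻⁴
On a pressure surface, geostrophic balance gives V_g = (g/f)|∂Z/∂n|:
V_g = 9.81 × 1.85×10⁻⁴ / 1.38×10⁻⁴ = 13.1 m/s

13.1 m/s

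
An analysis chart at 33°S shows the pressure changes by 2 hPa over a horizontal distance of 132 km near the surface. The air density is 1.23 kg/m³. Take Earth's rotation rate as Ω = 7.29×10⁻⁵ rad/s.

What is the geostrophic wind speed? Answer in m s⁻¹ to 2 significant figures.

16 m s⁻¹

Coriolis parameter at 33°S:
f = 2Ω sin φ = 2 × 7.29×10⁻⁵ × sin 33° = 7.94×10⁻⁵ s⁻¹
Pressure gradient: |∂P/∂n| = 200 Pa / 132000 m = 1.52×10⁻³ Pa/m
Geostrophic balance (pressure-gradient force = Coriolis force):
V_g = (1/(fρ)) |∂P/∂n| = 1.52×10⁻³ / (7.94×10⁻⁵ × 1.23) = 15.5 m/s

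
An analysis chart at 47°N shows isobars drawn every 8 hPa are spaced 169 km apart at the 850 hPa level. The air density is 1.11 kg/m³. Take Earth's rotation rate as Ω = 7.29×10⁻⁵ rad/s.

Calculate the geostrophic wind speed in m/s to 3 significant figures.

Coriolis parameter at 47°N:
f = 2Ω sin φ = 2 × 7.29×10⁻⁵ × sin 47° = 1.07×10⁻⁴ s⁻¹
Pressure gradient: |∂P/∂n| = 800 Pa / 169000 m = 4.73×10⁻³ Pa/m
Geostrophic balance (pressure-gradient force = Coriolis force):
V_g = (1/(fρ)) |∂P/∂n| = 4.73×10⁻³ / (1.07×10⁻⁴ × 1.11) = 40.0 m/s

40.0 m/s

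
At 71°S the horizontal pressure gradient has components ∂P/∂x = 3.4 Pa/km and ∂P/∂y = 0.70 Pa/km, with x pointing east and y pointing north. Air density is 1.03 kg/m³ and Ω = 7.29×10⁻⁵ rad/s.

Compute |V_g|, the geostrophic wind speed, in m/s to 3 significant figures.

24.4 m/s

Coriolis parameter at 71°S:
f = 2Ω sin φ = 2 × 7.29×10⁻⁵ × sin 71° = 1.38×10⁻⁴ s⁻¹
In the Southern Hemisphere f is negative: f = −1.38×10⁻⁴ s⁻¹.
Component geostrophic relations (x east, y north):
u_g = −(1/(fρ)) ∂P/∂y,  v_g = (1/(fρ)) ∂P/∂x
u_g = −(0.70×10⁻³)/(−1.38×10⁻⁴ × 1.03) = 4.93 m/s;  v_g = (3.4×10⁻³)/(−1.38×10⁻⁴ × 1.03) = −23.9 m/s
|V_g| = √(u_g² + v_g²) = 24.4 m/s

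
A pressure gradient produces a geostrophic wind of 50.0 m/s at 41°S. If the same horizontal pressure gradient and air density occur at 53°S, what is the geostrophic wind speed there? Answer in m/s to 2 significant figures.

41 m/s

With the same pressure gradient and density, V_g ∝ 1/f ∝ 1/sin φ.
V₂ = V₁ · sin φ₁ / sin φ₂ = 50.0 × sin 41° / sin 53°
V₂ = 50.0 × 0.6561/0.7986 = 41 m/s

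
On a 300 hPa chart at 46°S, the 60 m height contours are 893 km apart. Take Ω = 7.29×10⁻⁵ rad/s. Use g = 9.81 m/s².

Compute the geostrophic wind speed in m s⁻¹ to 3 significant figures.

Coriolis parameter at 46°S:
f = 2Ω sin φ = 2 × 7.29×10⁻⁵ × sin 46° = 1.05×10⁻⁴ s⁻¹
Height gradient: |∂Z/∂n| = 60 m / 893000 m = 6.72×10⁻⁵
On a pressure surface, geostrophic balance gives V_g = (g/f)|∂Z/∂n|:
V_g = 9.81 × 6.72×10⁻⁵ / 1.05×10⁻⁴ = 6.28 m/s

6.28 m s⁻¹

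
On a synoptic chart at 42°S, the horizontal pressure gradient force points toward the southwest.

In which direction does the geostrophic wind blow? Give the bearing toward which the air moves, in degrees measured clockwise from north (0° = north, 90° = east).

135°

The pressure-gradient force points toward the southwest (bearing 225°).
Geostrophic balance: in the Southern Hemisphere the Coriolis force deflects motion to the left, so the geostrophic wind blows 90° to the left of the pressure-gradient force (low pressure on the right).
Rotating 225° by 90° counterclockwise gives 135° — the wind blows toward the southeast.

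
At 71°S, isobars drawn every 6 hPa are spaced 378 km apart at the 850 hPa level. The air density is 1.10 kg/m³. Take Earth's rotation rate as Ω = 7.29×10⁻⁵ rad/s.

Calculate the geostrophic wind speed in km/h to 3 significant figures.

37.7 km/h

Coriolis parameter at 71°S:
f = 2Ω sin φ = 2 × 7.29×10⁻⁵ × sin 71° = 1.38×10⁻⁴ s⁻¹
Pressure gradient: |∂P/∂n| = 600 Pa / 378000 m = 1.59×10⁻³ Pa/m
Geostrophic balance (pressure-gradient force = Coriolis force):
V_g = (1/(fρ)) |∂P/∂n| = 1.59×10⁻³ / (1.38×10⁻⁴ × 1.10) = 10.5 m/s
Converting: 10.5 m/s × 3.6 = 37.7 km/h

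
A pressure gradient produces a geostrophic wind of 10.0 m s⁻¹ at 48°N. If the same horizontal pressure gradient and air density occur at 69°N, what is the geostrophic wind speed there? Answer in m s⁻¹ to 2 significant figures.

With the same pressure gradient and density, V_g ∝ 1/f ∝ 1/sin φ.
V₂ = V₁ · sin φ₁ / sin φ₂ = 10.0 × sin 48° / sin 69°
V₂ = 10.0 × 0.7431/0.9336 = 8.0 m s⁻¹

8.0 m s⁻¹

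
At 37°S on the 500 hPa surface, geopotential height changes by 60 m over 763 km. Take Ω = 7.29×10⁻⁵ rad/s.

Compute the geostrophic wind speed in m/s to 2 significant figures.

Coriolis parameter at 37°S:
f = 2Ω sin φ = 2 × 7.29×10⁻⁵ × sin 37° = 8.77×10⁻⁵ s⁻¹
Height gradient: |∂Z/∂n| = 60 m / 763000 m = 7.86×10⁻⁵
On a pressure surface, geostrophic balance gives V_g = (g/f)|∂Z/∂n|:
V_g = 9.81 × 7.86×10⁻⁵ / 8.77×10⁻⁵ = 8.79 m/s

8.8 m/s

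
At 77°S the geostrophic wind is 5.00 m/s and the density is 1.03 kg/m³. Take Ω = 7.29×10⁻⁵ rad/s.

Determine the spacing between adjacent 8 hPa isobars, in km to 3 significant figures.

1090 km

Coriolis parameter at 77°S:
f = 2Ω sin φ = 2 × 7.29×10⁻⁵ × sin 77° = 1.42×10⁻⁴ s⁻¹
Geostrophic balance rearranged: |∂P/∂n| = f ρ V_g
|∂P/∂n| = 1.42×10⁻⁴ × 1.03 × 5.00 = 7.32×10⁻⁴ Pa/m
Isobar spacing: Δn = ΔP/|∂P/∂n| = 800 Pa / 7.32×10⁻⁴ Pa/m = 1093456 m ≈ 1090 km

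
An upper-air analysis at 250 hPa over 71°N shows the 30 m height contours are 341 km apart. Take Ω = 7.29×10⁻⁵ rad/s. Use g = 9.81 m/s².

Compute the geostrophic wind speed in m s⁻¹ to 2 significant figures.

Coriolis parameter at 71°N:
f = 2Ω sin φ = 2 × 7.29×10⁻⁵ × sin 71° = 1.38×10⁻⁴ s⁻¹
Height gradient: |∂Z/∂n| = 30 m / 341000 m = 8.80×10⁻⁵
On a pressure surface, geostrophic balance gives V_g = (g/f)|∂Z/∂n|:
V_g = 9.81 × 8.80×10⁻⁵ / 1.38×10⁻⁴ = 6.26 m/s

6.3 m s⁻¹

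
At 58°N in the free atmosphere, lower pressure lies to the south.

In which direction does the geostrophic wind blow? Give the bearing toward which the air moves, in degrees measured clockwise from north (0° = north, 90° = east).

The pressure-gradient force points toward the south (bearing 180°).
Geostrophic balance: in the Northern Hemisphere the Coriolis force deflects motion to the right, so the geostrophic wind blows 90° to the right of the pressure-gradient force (low pressure on the left).
Rotating 180° by 90° clockwise gives 270° — the wind blows toward the west.

270°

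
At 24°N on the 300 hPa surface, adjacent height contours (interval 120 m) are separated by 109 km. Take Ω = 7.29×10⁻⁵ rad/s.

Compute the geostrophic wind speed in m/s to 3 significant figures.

Coriolis parameter at 24°N:
f = 2Ω sin φ = 2 × 7.29×10⁻⁵ × sin 24° = 5.93×10⁻⁵ s⁻¹
Height gradient: |∂Z/∂n| = 120 m / 109000 m = 1.10×10⁻³
On a pressure surface, geostrophic balance gives V_g = (g/f)|∂Z/∂n|:
V_g = 9.81 × 1.10×10⁻³ / 5.93×10⁻⁵ = 182 m/s

182 m/s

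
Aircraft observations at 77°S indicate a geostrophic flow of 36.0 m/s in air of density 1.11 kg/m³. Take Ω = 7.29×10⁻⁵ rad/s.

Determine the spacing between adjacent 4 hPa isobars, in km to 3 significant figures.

Coriolis parameter at 77°S:
f = 2Ω sin φ = 2 × 7.29×10⁻⁵ × sin 77° = 1.42×10⁻⁴ s⁻¹
Geostrophic balance rearranged: |∂P/∂n| = f ρ V_g
|∂P/∂n| = 1.42×10⁻⁴ × 1.11 × 36.0 = 5.68×10⁻³ Pa/m
Isobar spacing: Δn = ΔP/|∂P/∂n| = 400 Pa / 5.68×10⁻³ Pa/m = 70462 m ≈ 70.5 km

70.5 km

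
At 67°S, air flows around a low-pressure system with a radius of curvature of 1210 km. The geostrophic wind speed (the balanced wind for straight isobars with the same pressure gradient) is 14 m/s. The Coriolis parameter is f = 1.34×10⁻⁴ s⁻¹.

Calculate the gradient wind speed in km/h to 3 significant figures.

Around a low, centrifugal force acts outward with Coriolis, so pressure-gradient force balances both:
(1/ρ)|∂P/∂n| = fV + V²/R  →  V² + fR·V − fR·V_g = 0
With fR = 1.34×10⁻⁴ × 1210×10³ m = 162 m/s:
V = [−fR + √((fR)² + 4 fR V_g)]/2 = [−162 + √(162² + 4×162×14)]/2 = 13 m/s
Subgeostrophic (V < V_g = 14 m/s), as expected around a low.
Converting: 13 m/s × 3.6 = 46.7 km/h

46.7 km/h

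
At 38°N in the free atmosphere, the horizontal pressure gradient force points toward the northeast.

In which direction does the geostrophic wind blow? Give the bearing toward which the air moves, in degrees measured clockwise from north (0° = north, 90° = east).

The pressure-gradient force points toward the northeast (bearing 045°).
Geostrophic balance: in the Northern Hemisphere the Coriolis force deflects motion to the right, so the geostrophic wind blows 90° to the right of the pressure-gradient force (low pressure on the left).
Rotating 045° by 90° clockwise gives 135° — the wind blows toward the southeast.

135°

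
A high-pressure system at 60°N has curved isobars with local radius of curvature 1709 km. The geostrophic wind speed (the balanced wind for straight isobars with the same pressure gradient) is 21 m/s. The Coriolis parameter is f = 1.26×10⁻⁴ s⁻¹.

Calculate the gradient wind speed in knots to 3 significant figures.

45.8 knots

Around a high, pressure-gradient force acts outward with centrifugal, so Coriolis balances both:
fV = (1/ρ)|∂P/∂n| + V²/R  →  V² − fR·V + fR·V_g = 0
With fR = 1.26×10⁻⁴ × 1709×10³ m = 215 m/s:
V = [fR − √((fR)² − 4 fR V_g)]/2 = [215 − √(215² − 4×215×21)]/2 = 23.6 m/s
Supergeostrophic (V > V_g = 21 m/s), as expected around a high.
Converting: 23.6 m/s × 1.944 = 45.8 knots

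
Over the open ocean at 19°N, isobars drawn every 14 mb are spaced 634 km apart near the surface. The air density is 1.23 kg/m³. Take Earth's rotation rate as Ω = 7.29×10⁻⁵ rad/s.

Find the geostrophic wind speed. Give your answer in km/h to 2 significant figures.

Coriolis parameter at 19°N:
f = 2Ω sin φ = 2 × 7.29×10⁻⁵ × sin 19° = 4.75×10⁻⁵ s⁻¹
Pressure gradient: |∂P/∂n| = 1400 Pa / 634000 m = 2.21×10⁻³ Pa/m
Geostrophic balance (pressure-gradient force = Coriolis force):
V_g = (1/(fρ)) |∂P/∂n| = 2.21×10⁻³ / (4.75×10⁻⁵ × 1.23) = 37.8 m/s
Converting: 37.8 m/s × 3.6 = 140 km/h

140 km/h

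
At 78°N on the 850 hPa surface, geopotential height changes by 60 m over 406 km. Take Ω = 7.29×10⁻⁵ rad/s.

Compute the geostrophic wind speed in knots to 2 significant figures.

20 knots

Coriolis parameter at 78°N:
f = 2Ω sin φ = 2 × 7.29×10⁻⁵ × sin 78° = 1.43×10⁻⁴ s⁻¹
Height gradient: |∂Z/∂n| = 60 m / 406000 m = 1.48×10⁻⁴
On a pressure surface, geostrophic balance gives V_g = (g/f)|∂Z/∂n|:
V_g = 9.81 × 1.48×10⁻⁴ / 1.43×10⁻⁴ = 10.2 m/s
Converting: 10.2 m/s × 1.944 = 20 knots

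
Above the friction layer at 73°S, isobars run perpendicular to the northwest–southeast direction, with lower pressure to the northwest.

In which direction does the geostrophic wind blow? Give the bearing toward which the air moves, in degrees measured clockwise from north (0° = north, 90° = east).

225°

The pressure-gradient force points toward the northwest (bearing 315°).
Geostrophic balance: in the Southern Hemisphere the Coriolis force deflects motion to the left, so the geostrophic wind blows 90° to the left of the pressure-gradient force (low pressure on the right).
Rotating 315° by 90° counterclockwise gives 225° — the wind blows toward the southwest.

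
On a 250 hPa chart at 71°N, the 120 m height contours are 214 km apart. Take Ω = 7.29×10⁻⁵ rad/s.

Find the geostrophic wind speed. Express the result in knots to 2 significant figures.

78 knots

Coriolis parameter at 71°N:
f = 2Ω sin φ = 2 × 7.29×10⁻⁵ × sin 71° = 1.38×10⁻⁴ s⁻¹
Height gradient: |∂Z/∂n| = 120 m / 214000 m = 5.61×10⁻⁴
On a pressure surface, geostrophic balance gives V_g = (g/f)|∂Z/∂n|:
V_g = 9.81 × 5.61×10⁻⁴ / 1.38×10⁻⁴ = 39.9 m/s
Converting: 39.9 m/s × 1.944 = 78 knots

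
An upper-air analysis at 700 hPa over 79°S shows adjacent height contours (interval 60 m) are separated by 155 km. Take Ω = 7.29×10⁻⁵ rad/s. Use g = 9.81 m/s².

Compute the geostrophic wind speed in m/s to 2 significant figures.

Coriolis parameter at 79°S:
f = 2Ω sin φ = 2 × 7.29×10⁻⁵ × sin 79° = 1.43×10⁻⁴ s⁻¹
Height gradient: |∂Z/∂n| = 60 m / 155000 m = 3.87×10⁻⁴
On a pressure surface, geostrophic balance gives V_g = (g/f)|∂Z/∂n|:
V_g = 9.81 × 3.87×10⁻⁴ / 1.43×10⁻⁴ = 26.5 m/s

27 m/s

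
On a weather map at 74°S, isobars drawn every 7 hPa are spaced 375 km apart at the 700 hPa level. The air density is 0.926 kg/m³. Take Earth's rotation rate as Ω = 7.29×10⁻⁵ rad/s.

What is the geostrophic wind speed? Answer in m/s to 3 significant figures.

14.4 m/s

Coriolis parameter at 74°S:
f = 2Ω sin φ = 2 × 7.29×10⁻⁵ × sin 74° = 1.40×10⁻⁴ s⁻¹
Pressure gradient: |∂P/∂n| = 700 Pa / 375000 m = 1.87×10⁻³ Pa/m
Geostrophic balance (pressure-gradient force = Coriolis force):
V_g = (1/(fρ)) |∂P/∂n| = 1.87×10⁻³ / (1.40×10⁻⁴ × 0.926) = 14.4 m/s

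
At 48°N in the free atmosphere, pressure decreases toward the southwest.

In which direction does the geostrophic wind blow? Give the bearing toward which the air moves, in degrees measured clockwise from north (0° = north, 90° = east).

The pressure-gradient force points toward the southwest (bearing 225°).
Geostrophic balance: in the Northern Hemisphere the Coriolis force deflects motion to the right, so the geostrophic wind blows 90° to the right of the pressure-gradient force (low pressure on the left).
Rotating 225° by 90° clockwise gives 315° — the wind blows toward the northwest.

315°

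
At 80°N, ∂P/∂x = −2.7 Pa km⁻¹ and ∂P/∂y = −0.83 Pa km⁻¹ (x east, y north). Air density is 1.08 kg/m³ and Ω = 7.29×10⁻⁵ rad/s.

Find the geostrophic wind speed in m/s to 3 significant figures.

18.2 m/s

Coriolis parameter at 80°N:
f = 2Ω sin φ = 2 × 7.29×10⁻⁵ × sin 80° = 1.44×10⁻⁴ s⁻¹
Component geostrophic relations (x east, y north):
u_g = −(1/(fρ)) ∂P/∂y,  v_g = (1/(fρ)) ∂P/∂x
u_g = −(−0.83×10⁻³)/(1.44×10⁻⁴ × 1.08) = 5.35 m/s;  v_g = (−2.7×10⁻³)/(1.44×10⁻⁴ × 1.08) = −17.4 m/s
|V_g| = √(u_g² + v_g²) = 18.2 m/s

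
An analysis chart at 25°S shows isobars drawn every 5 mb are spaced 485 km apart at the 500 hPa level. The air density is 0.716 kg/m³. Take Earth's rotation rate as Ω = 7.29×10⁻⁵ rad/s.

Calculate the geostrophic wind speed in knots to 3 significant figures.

45.4 knots

Coriolis parameter at 25°S:
f = 2Ω sin φ = 2 × 7.29×10⁻⁵ × sin 25° = 6.16×10⁻⁵ s⁻¹
Pressure gradient: |∂P/∂n| = 500 Pa / 485000 m = 1.03×10⁻³ Pa/m
Geostrophic balance (pressure-gradient force = Coriolis force):
V_g = (1/(fρ)) |∂P/∂n| = 1.03×10⁻³ / (6.16×10⁻⁵ × 0.716) = 23.4 m/s
Converting: 23.4 m/s × 1.944 = 45.4 knots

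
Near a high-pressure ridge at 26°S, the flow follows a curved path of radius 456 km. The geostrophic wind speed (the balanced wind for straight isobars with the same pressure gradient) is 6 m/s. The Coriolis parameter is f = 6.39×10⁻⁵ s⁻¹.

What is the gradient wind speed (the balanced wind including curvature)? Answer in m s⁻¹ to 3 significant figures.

Around a high, pressure-gradient force acts outward with centrifugal, so Coriolis balances both:
fV = (1/ρ)|∂P/∂n| + V²/R  →  V² − fR·V + fR·V_g = 0
With fR = 6.39×10⁻⁵ × 456×10³ m = 29.1 m/s:
V = [fR − √((fR)² − 4 fR V_g)]/2 = [29.1 − √(29.1² − 4×29.1×6)]/2 = 8.45 m/s
Supergeostrophic (V > V_g = 6 m/s), as expected around a high.

8.45 m s⁻¹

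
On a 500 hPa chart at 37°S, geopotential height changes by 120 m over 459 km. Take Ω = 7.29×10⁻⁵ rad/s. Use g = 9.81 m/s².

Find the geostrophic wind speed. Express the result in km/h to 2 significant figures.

Coriolis parameter at 37°S:
f = 2Ω sin φ = 2 × 7.29×10⁻⁵ × sin 37° = 8.77×10⁻⁵ s⁻¹
Height gradient: |∂Z/∂n| = 120 m / 459000 m = 2.61×10⁻⁴
On a pressure surface, geostrophic balance gives V_g = (g/f)|∂Z/∂n|:
V_g = 9.81 × 2.61×10⁻⁴ / 8.77×10⁻⁵ = 29.2 m/s
Converting: 29.2 m/s × 3.6 = 110 km/h

110 km/h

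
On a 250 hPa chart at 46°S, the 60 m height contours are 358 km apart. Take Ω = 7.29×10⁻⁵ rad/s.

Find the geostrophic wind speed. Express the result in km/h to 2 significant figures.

56 km/h

Coriolis parameter at 46°S:
f = 2Ω sin φ = 2 × 7.29×10⁻⁵ × sin 46° = 1.05×10⁻⁴ s⁻¹
Height gradient: |∂Z/∂n| = 60 m / 358000 m = 1.68×10⁻⁴
On a pressure surface, geostrophic balance gives V_g = (g/f)|∂Z/∂n|:
V_g = 9.81 × 1.68×10⁻⁴ / 1.05×10⁻⁴ = 15.7 m/s
Converting: 15.7 m/s × 3.6 = 56 km/h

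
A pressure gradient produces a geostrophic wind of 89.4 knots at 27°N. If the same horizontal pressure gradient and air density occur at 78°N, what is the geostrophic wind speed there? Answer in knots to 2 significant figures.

With the same pressure gradient and density, V_g ∝ 1/f ∝ 1/sin φ.
V₂ = V₁ · sin φ₁ / sin φ₂ = 89.4 × sin 27° / sin 78°
V₂ = 89.4 × 0.4540/0.9781 = 41 knots

41 knots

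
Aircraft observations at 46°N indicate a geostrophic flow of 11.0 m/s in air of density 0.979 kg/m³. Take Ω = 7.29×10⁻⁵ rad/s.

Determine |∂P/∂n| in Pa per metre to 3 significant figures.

1.13×10⁻³ Pa/m

Coriolis parameter at 46°N:
f = 2Ω sin φ = 2 × 7.29×10⁻⁵ × sin 46° = 1.05×10⁻⁴ s⁻¹
Geostrophic balance rearranged: |∂P/∂n| = f ρ V_g
|∂P/∂n| = 1.05×10⁻⁴ × 0.979 × 11.0 = 1.13×10⁻³ Pa/m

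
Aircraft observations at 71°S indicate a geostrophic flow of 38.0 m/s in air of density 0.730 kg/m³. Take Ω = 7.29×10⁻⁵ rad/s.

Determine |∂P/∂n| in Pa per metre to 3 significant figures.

3.82×10⁻³ Pa/m

Coriolis parameter at 71°S:
f = 2Ω sin φ = 2 × 7.29×10⁻⁵ × sin 71° = 1.38×10⁻⁴ s⁻¹
Geostrophic balance rearranged: |∂P/∂n| = f ρ V_g
|∂P/∂n| = 1.38×10⁻⁴ × 0.730 × 38.0 = 3.82×10⁻³ Pa/m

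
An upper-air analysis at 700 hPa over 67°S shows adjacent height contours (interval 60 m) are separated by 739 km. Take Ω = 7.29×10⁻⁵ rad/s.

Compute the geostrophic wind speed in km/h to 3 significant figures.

Coriolis parameter at 67°S:
f = 2Ω sin φ = 2 × 7.29×10⁻⁵ × sin 67° = 1.34×10⁻⁴ s⁻¹
Height gradient: |∂Z/∂n| = 60 m / 739000 m = 8.12×10⁻⁵
On a pressure surface, geostrophic balance gives V_g = (g/f)|∂Z/∂n|:
V_g = 9.81 × 8.12×10⁻⁵ / 1.34×10⁻⁴ = 5.93 m/s
Converting: 5.93 m/s × 3.6 = 21.4 km/h

21.4 km/h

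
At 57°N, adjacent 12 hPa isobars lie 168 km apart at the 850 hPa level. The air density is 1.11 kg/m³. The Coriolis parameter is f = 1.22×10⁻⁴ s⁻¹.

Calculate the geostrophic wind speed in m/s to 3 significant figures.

Pressure gradient: |∂P/∂n| = 1200 Pa / 168000 m = 7.14×10⁻³ Pa/m
Geostrophic balance (pressure-gradient force = Coriolis force):
V_g = (1/(fρ)) |∂P/∂n| = 7.14×10⁻³ / (1.22×10⁻⁴ × 1.11) = 52.7 m/s

52.7 m/s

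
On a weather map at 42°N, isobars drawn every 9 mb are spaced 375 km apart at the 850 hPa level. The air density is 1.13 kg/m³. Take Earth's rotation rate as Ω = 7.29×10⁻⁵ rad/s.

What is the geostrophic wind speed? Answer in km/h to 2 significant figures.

Coriolis parameter at 42°N:
f = 2Ω sin φ = 2 × 7.29×10⁻⁵ × sin 42° = 9.76×10⁻⁵ s⁻¹
Pressure gradient: |∂P/∂n| = 900 Pa / 375000 m = 2.40×10⁻³ Pa/m
Geostrophic balance (pressure-gradient force = Coriolis force):
V_g = (1/(fρ)) |∂P/∂n| = 2.40×10⁻³ / (9.76×10⁻⁵ × 1.13) = 21.8 m/s
Converting: 21.8 m/s × 3.6 = 78 km/h

78 km/h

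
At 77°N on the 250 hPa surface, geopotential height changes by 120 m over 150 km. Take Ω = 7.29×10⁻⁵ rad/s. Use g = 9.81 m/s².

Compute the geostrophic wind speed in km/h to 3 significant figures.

Coriolis parameter at 77°N:
f = 2Ω sin φ = 2 × 7.29×10⁻⁵ × sin 77° = 1.42×10⁻⁴ s⁻¹
Height gradient: |∂Z/∂n| = 120 m / 150000 m = 8.00×10⁻⁴
On a pressure surface, geostrophic balance gives V_g = (g/f)|∂Z/∂n|:
V_g = 9.81 × 8.00×10⁻⁴ / 1.42×10⁻⁴ = 55.2 m/s
Converting: 55.2 m/s × 3.6 = 199 km/h

199 km/h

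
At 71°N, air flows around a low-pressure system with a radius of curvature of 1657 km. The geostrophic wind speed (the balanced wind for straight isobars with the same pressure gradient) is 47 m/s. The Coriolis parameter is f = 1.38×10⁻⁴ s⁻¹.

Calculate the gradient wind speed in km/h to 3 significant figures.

Around a low, centrifugal force acts outward with Coriolis, so pressure-gradient force balances both:
(1/ρ)|∂P/∂n| = fV + V²/R  →  V² + fR·V − fR·V_g = 0
With fR = 1.38×10⁻⁴ × 1657×10³ m = 229 m/s:
V = [−fR + √((fR)² + 4 fR V_g)]/2 = [−229 + √(229² + 4×229×47)]/2 = 40 m/s
Subgeostrophic (V < V_g = 47 m/s), as expected around a low.
Converting: 40 m/s × 3.6 = 144 km/h

144 km/h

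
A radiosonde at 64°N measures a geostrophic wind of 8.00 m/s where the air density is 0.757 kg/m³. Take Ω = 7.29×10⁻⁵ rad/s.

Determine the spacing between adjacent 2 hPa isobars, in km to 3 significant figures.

252 km

Coriolis parameter at 64°N:
f = 2Ω sin φ = 2 × 7.29×10⁻⁵ × sin 64° = 1.31×10⁻⁴ s⁻¹
Geostrophic balance rearranged: |∂P/∂n| = f ρ V_g
|∂P/∂n| = 1.31×10⁻⁴ × 0.757 × 8.00 = 7.94×10⁻⁴ Pa/m
Isobar spacing: Δn = ΔP/|∂P/∂n| = 200 Pa / 7.94×10⁻⁴ Pa/m = 252015 m ≈ 252 km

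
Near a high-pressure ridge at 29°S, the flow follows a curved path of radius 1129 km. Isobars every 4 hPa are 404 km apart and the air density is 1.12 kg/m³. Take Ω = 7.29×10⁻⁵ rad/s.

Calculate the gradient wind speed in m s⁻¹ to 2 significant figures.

Coriolis parameter at 29°S:
f = 2Ω sin φ = 2 × 7.29×10⁻⁵ × sin 29° = 7.07×10⁻⁵ s⁻¹
Pressure gradient: |∂P/∂n| = 400 Pa / 404000 m = 9.90×10⁻⁴ Pa/m
Geostrophic speed: V_g = |∂P/∂n|/(fρ) = 9.90×10⁻⁴/(7.07×10⁻⁵ × 1.12) = 12.5 m/s
Around a high, pressure-gradient force acts outward with centrifugal, so Coriolis balances both:
fV = (1/ρ)|∂P/∂n| + V²/R  →  V² − fR·V + fR·V_g = 0
With fR = 7.07×10⁻⁵ × 1129×10³ m = 79.8 m/s:
V = [fR − √((fR)² − 4 fR V_g)]/2 = [79.8 − √(79.8² − 4×79.8×12.5)]/2 = 15.5 m/s
Supergeostrophic (V > V_g = 12.5 m/s), as expected around a high.

16 m s⁻¹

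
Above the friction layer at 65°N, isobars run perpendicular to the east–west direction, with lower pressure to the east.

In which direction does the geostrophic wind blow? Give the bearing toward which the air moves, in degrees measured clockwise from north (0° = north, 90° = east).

180°

The pressure-gradient force points toward the east (bearing 090°).
Geostrophic balance: in the Northern Hemisphere the Coriolis force deflects motion to the right, so the geostrophic wind blows 90° to the right of the pressure-gradient force (low pressure on the left).
Rotating 090° by 90° clockwise gives 180° — the wind blows toward the south.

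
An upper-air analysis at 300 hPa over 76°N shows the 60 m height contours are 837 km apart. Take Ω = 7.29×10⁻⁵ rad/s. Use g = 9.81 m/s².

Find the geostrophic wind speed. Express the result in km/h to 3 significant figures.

17.9 km/h

Coriolis parameter at 76°N:
f = 2Ω sin φ = 2 × 7.29×10⁻⁵ × sin 76° = 1.41×10⁻⁴ s⁻¹
Height gradient: |∂Z/∂n| = 60 m / 837000 m = 7.17×10⁻⁵
On a pressure surface, geostrophic balance gives V_g = (g/f)|∂Z/∂n|:
V_g = 9.81 × 7.17×10⁻⁵ / 1.41×10⁻⁴ = 4.97 m/s
Converting: 4.97 m/s × 3.6 = 17.9 km/h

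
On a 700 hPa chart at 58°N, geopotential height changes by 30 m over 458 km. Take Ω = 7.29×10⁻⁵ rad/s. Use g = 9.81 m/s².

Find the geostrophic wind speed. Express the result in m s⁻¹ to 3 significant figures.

Coriolis parameter at 58°N:
f = 2Ω sin φ = 2 × 7.29×10⁻⁵ × sin 58° = 1.24×10⁻⁴ s⁻¹
Height gradient: |∂Z/∂n| = 30 m / 458000 m = 6.55×10⁻⁵
On a pressure surface, geostrophic balance gives V_g = (g/f)|∂Z/∂n|:
V_g = 9.81 × 6.55×10⁻⁵ / 1.24×10⁻⁴ = 5.20 m/s

5.20 m s⁻¹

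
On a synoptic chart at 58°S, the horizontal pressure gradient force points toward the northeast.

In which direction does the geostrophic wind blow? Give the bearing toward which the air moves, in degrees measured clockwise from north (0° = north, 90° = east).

315°

The pressure-gradient force points toward the northeast (bearing 045°).
Geostrophic balance: in the Southern Hemisphere the Coriolis force deflects motion to the left, so the geostrophic wind blows 90° to the left of the pressure-gradient force (low pressure on the right).
Rotating 045° by 90° counterclockwise gives 315° — the wind blows toward the northwest.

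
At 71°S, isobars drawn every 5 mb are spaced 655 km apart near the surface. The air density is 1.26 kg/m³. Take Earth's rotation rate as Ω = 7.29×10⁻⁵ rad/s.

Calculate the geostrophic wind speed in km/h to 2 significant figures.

16 km/h

Coriolis parameter at 71°S:
f = 2Ω sin φ = 2 × 7.29×10⁻⁵ × sin 71° = 1.38×10⁻⁴ s⁻¹
Pressure gradient: |∂P/∂n| = 500 Pa / 655000 m = 7.63×10⁻⁴ Pa/m
Geostrophic balance (pressure-gradient force = Coriolis force):
V_g = (1/(fρ)) |∂P/∂n| = 7.63×10⁻⁴ / (1.38×10⁻⁴ × 1.26) = 4.39 m/s
Converting: 4.39 m/s × 3.6 = 16 km/h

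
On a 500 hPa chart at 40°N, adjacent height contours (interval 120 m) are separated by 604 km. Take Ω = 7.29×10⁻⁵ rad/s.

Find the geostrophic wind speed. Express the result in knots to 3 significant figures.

40.4 knots

Coriolis parameter at 40°N:
f = 2Ω sin φ = 2 × 7.29×10⁻⁵ × sin 40° = 9.37×10⁻⁵ s⁻¹
Height gradient: |∂Z/∂n| = 120 m / 604000 m = 1.99×10⁻⁴
On a pressure surface, geostrophic balance gives V_g = (g/f)|∂Z/∂n|:
V_g = 9.81 × 1.99×10⁻⁴ / 9.37×10⁻⁵ = 20.8 m/s
Converting: 20.8 m/s × 1.944 = 40.4 knots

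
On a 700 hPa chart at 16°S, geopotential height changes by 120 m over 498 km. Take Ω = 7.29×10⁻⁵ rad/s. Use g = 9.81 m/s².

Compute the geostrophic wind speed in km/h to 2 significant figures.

Coriolis parameter at 16°S:
f = 2Ω sin φ = 2 × 7.29×10⁻⁵ × sin 16° = 4.02×10⁻⁵ s⁻¹
Height gradient: |∂Z/∂n| = 120 m / 498000 m = 2.41×10⁻⁴
On a pressure surface, geostrophic balance gives V_g = (g/f)|∂Z/∂n|:
V_g = 9.81 × 2.41×10⁻⁴ / 4.02×10⁻⁵ = 58.8 m/s
Converting: 58.8 m/s × 3.6 = 210 km/h

210 km/h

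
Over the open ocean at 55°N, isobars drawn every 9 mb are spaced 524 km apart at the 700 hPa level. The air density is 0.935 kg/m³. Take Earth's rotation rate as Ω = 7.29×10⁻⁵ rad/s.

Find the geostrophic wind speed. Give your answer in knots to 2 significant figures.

30 knots

Coriolis parameter at 55°N:
f = 2Ω sin φ = 2 × 7.29×10⁻⁵ × sin 55° = 1.19×10⁻⁴ s⁻¹
Pressure gradient: |∂P/∂n| = 900 Pa / 524000 m = 1.72×10⁻³ Pa/m
Geostrophic balance (pressure-gradient force = Coriolis force):
V_g = (1/(fρ)) |∂P/∂n| = 1.72×10⁻³ / (1.19×10⁻⁴ × 0.935) = 15.4 m/s
Converting: 15.4 m/s × 1.944 = 30 knots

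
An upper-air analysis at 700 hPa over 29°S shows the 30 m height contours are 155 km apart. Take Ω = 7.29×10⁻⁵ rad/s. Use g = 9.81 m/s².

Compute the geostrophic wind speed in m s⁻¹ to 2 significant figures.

Coriolis parameter at 29°S:
f = 2Ω sin φ = 2 × 7.29×10⁻⁵ × sin 29° = 7.07×10⁻⁵ s⁻¹
Height gradient: |∂Z/∂n| = 30 m / 155000 m = 1.94×10⁻⁴
On a pressure surface, geostrophic balance gives V_g = (g/f)|∂Z/∂n|:
V_g = 9.81 × 1.94×10⁻⁴ / 7.07×10⁻⁵ = 26.9 m/s

27 m s⁻¹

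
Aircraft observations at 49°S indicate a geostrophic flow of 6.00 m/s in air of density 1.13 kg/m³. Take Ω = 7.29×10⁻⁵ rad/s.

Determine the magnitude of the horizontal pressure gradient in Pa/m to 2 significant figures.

7.5×10⁻⁴ Pa/m

Coriolis parameter at 49°S:
f = 2Ω sin φ = 2 × 7.29×10⁻⁵ × sin 49° = 1.10×10⁻⁴ s⁻¹
Geostrophic balance rearranged: |∂P/∂n| = f ρ V_g
|∂P/∂n| = 1.10×10⁻⁴ × 1.13 × 6.00 = 7.46×10⁻⁴ Pa/m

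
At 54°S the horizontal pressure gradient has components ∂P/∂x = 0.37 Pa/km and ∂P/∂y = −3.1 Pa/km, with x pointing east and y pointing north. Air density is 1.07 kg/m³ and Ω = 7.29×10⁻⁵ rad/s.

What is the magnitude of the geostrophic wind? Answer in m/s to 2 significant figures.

25 m/s

Coriolis parameter at 54°S:
f = 2Ω sin φ = 2 × 7.29×10⁻⁵ × sin 54° = 1.18×10⁻⁴ s⁻¹
In the Southern Hemisphere f is negative: f = −1.18×10⁻⁴ s⁻¹.
Component geostrophic relations (x east, y north):
u_g = −(1/(fρ)) ∂P/∂y,  v_g = (1/(fρ)) ∂P/∂x
u_g = −(−3.1×10⁻³)/(−1.18×10⁻⁴ × 1.07) = −24.6 m/s;  v_g = (0.37×10⁻³)/(−1.18×10⁻⁴ × 1.07) = −2.93 m/s
|V_g| = √(u_g² + v_g²) = 24.7 m/s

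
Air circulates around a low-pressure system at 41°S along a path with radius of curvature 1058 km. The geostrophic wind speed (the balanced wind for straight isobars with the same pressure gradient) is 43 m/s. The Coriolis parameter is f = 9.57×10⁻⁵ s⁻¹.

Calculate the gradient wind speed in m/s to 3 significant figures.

Around a low, centrifugal force acts outward with Coriolis, so pressure-gradient force balances both:
(1/ρ)|∂P/∂n| = fV + V²/R  →  V² + fR·V − fR·V_g = 0
With fR = 9.57×10⁻⁵ × 1058×10³ m = 101 m/s:
V = [−fR + √((fR)² + 4 fR V_g)]/2 = [−101 + √(101² + 4×101×43)]/2 = 32.5 m/s
Subgeostrophic (V < V_g = 43 m/s), as expected around a low.

32.5 m/s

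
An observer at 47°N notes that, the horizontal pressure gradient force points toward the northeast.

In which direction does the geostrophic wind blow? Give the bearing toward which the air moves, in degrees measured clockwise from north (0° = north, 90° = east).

The pressure-gradient force points toward the northeast (bearing 045°).
Geostrophic balance: in the Northern Hemisphere the Coriolis force deflects motion to the right, so the geostrophic wind blows 90° to the right of the pressure-gradient force (low pressure on the left).
Rotating 045° by 90° clockwise gives 135° — the wind blows toward the southeast.

135°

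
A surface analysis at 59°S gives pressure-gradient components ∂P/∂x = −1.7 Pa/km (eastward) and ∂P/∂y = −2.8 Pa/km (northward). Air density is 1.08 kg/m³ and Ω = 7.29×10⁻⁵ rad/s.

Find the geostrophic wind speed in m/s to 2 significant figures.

Coriolis parameter at 59°S:
f = 2Ω sin φ = 2 × 7.29×10⁻⁵ × sin 59° = 1.25×10⁻⁴ s⁻¹
In the Southern Hemisphere f is negative: f = −1.25×10⁻⁴ s⁻¹.
Component geostrophic relations (x east, y north):
u_g = −(1/(fρ)) ∂P/∂y,  v_g = (1/(fρ)) ∂P/∂x
u_g = −(−2.8×10⁻³)/(−1.25×10⁻⁴ × 1.08) = −20.7 m/s;  v_g = (−1.7×10⁻³)/(−1.25×10⁻⁴ × 1.08) = 12.6 m/s
|V_g| = √(u_g² + v_g²) = 24.3 m/s

24 m/s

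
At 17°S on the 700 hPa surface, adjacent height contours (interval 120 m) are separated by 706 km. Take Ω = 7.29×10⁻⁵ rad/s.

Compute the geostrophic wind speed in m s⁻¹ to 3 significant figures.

Coriolis parameter at 17°S:
f = 2Ω sin φ = 2 × 7.29×10⁻⁵ × sin 17° = 4.26×10⁻⁵ s⁻¹
Height gradient: |∂Z/∂n| = 120 m / 706000 m = 1.70×10⁻⁴
On a pressure surface, geostrophic balance gives V_g = (g/f)|∂Z/∂n|:
V_g = 9.81 × 1.70×10⁻⁴ / 4.26×10⁻⁵ = 39.1 m/s

39.1 m s⁻¹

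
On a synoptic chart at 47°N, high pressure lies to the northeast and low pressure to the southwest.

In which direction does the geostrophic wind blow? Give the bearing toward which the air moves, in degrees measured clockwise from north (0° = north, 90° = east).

315°

The pressure-gradient force points toward the southwest (bearing 225°).
Geostrophic balance: in the Northern Hemisphere the Coriolis force deflects motion to the right, so the geostrophic wind blows 90° to the right of the pressure-gradient force (low pressure on the left).
Rotating 225° by 90° clockwise gives 315° — the wind blows toward the northwest.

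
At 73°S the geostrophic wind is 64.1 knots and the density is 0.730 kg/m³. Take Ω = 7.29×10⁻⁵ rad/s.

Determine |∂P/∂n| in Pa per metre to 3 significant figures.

3.36×10⁻³ Pa/m

Coriolis parameter at 73°S:
f = 2Ω sin φ = 2 × 7.29×10⁻⁵ × sin 73° = 1.39×10⁻⁴ s⁻¹
Wind speed in SI: 64.1 knots = 33.0 m/s
Geostrophic balance rearranged: |∂P/∂n| = f ρ V_g
|∂P/∂n| = 1.39×10⁻⁴ × 0.730 × 33.0 = 3.36×10⁻³ Pa/m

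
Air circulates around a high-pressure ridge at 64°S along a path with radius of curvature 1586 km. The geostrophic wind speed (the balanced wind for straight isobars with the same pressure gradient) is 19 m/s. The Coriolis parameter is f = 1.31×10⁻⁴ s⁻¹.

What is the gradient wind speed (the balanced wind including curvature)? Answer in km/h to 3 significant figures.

Around a high, pressure-gradient force acts outward with centrifugal, so Coriolis balances both:
fV = (1/ρ)|∂P/∂n| + V²/R  →  V² − fR·V + fR·V_g = 0
With fR = 1.31×10⁻⁴ × 1586×10³ m = 208 m/s:
V = [fR − √((fR)² − 4 fR V_g)]/2 = [208 − √(208² − 4×208×19)]/2 = 21.2 m/s
Supergeostrophic (V > V_g = 19 m/s), as expected around a high.
Converting: 21.2 m/s × 3.6 = 76.2 km/h

76.2 km/h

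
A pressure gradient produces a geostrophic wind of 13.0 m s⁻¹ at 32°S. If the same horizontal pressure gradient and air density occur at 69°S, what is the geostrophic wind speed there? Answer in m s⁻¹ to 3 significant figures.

7.38 m s⁻¹

With the same pressure gradient and density, V_g ∝ 1/f ∝ 1/sin φ.
V₂ = V₁ · sin φ₁ / sin φ₂ = 13.0 × sin 32° / sin 69°
V₂ = 13.0 × 0.5299/0.9336 = 7.38 m s⁻¹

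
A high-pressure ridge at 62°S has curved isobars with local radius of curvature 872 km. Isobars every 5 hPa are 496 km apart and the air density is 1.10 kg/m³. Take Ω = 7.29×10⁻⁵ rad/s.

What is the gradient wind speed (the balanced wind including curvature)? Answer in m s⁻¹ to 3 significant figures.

7.64 m s⁻¹

Coriolis parameter at 62°S:
f = 2Ω sin φ = 2 × 7.29×10⁻⁵ × sin 62° = 1.29×10⁻⁴ s⁻¹
Pressure gradient: |∂P/∂n| = 500 Pa / 496000 m = 1.01×10⁻³ Pa/m
Geostrophic speed: V_g = |∂P/∂n|/(fρ) = 1.01×10⁻³/(1.29×10⁻⁴ × 1.10) = 7.12 m/s
Around a high, pressure-gradient force acts outward with centrifugal, so Coriolis balances both:
fV = (1/ρ)|∂P/∂n| + V²/R  →  V² − fR·V + fR·V_g = 0
With fR = 1.29×10⁻⁴ × 872×10³ m = 112 m/s:
V = [fR − √((fR)² − 4 fR V_g)]/2 = [112 − √(112² − 4×112×7.12)]/2 = 7.64 m/s
Supergeostrophic (V > V_g = 7.12 m/s), as expected around a high.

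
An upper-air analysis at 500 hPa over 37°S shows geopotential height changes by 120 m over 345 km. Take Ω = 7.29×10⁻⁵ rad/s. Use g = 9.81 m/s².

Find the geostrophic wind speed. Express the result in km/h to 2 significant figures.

Coriolis parameter at 37°S:
f = 2Ω sin φ = 2 × 7.29×10⁻⁵ × sin 37° = 8.77×10⁻⁵ s⁻¹
Height gradient: |∂Z/∂n| = 120 m / 345000 m = 3.48×10⁻⁴
On a pressure surface, geostrophic balance gives V_g = (g/f)|∂Z/∂n|:
V_g = 9.81 × 3.48×10⁻⁴ / 8.77×10⁻⁵ = 38.9 m/s
Converting: 38.9 m/s × 3.6 = 140 km/h

140 km/h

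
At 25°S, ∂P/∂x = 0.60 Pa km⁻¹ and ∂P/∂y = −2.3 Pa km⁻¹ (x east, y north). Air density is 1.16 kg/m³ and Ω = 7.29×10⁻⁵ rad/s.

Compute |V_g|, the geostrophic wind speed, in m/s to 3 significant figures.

Coriolis parameter at 25°S:
f = 2Ω sin φ = 2 × 7.29×10⁻⁵ × sin 25° = 6.16×10⁻⁵ s⁻¹
In the Southern Hemisphere f is negative: f = −6.16×10⁻⁵ s⁻¹.
Component geostrophic relations (x east, y north):
u_g = −(1/(fρ)) ∂P/∂y,  v_g = (1/(fρ)) ∂P/∂x
u_g = −(−2.3×10⁻³)/(−6.16×10⁻⁵ × 1.16) = −32.2 m/s;  v_g = (0.60×10⁻³)/(−6.16×10⁻⁵ × 1.16) = −8.39 m/s
|V_g| = √(u_g² + v_g²) = 33.3 m/s

33.3 m/s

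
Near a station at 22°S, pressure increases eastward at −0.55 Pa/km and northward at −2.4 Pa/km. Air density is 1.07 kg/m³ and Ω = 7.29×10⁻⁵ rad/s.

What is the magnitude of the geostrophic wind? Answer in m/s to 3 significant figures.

42.1 m/s

Coriolis parameter at 22°S:
f = 2Ω sin φ = 2 × 7.29×10⁻⁵ × sin 22° = 5.46×10⁻⁵ s⁻¹
In the Southern Hemisphere f is negative: f = −5.46×10⁻⁵ s⁻¹.
Component geostrophic relations (x east, y north):
u_g = −(1/(fρ)) ∂P/∂y,  v_g = (1/(fρ)) ∂P/∂x
u_g = −(−2.4×10⁻³)/(−5.46×10⁻⁵ × 1.07) = −41.1 m/s;  v_g = (−0.55×10⁻³)/(−5.46×10⁻⁵ × 1.07) = 9.41 m/s
|V_g| = √(u_g² + v_g²) = 42.1 m/s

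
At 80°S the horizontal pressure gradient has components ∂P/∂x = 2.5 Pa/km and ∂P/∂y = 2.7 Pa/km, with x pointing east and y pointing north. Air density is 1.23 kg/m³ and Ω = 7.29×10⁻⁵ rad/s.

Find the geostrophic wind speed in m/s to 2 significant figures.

Coriolis parameter at 80°S:
f = 2Ω sin φ = 2 × 7.29×10⁻⁵ × sin 80° = 1.44×10⁻⁴ s⁻¹
In the Southern Hemisphere f is negative: f = −1.44×10⁻⁴ s⁻¹.
Component geostrophic relations (x east, y north):
u_g = −(1/(fρ)) ∂P/∂y,  v_g = (1/(fρ)) ∂P/∂x
u_g = −(2.7×10⁻³)/(−1.44×10⁻⁴ × 1.23) = 15.3 m/s;  v_g = (2.5×10⁻³)/(−1.44×10⁻⁴ × 1.23) = −14.2 m/s
|V_g| = √(u_g² + v_g²) = 20.8 m/s

21 m/s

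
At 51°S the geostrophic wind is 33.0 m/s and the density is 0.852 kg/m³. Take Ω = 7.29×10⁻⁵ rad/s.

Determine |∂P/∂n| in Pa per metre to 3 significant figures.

Coriolis parameter at 51°S:
f = 2Ω sin φ = 2 × 7.29×10⁻⁵ × sin 51° = 1.13×10⁻⁴ s⁻¹
Geostrophic balance rearranged: |∂P/∂n| = f ρ V_g
|∂P/∂n| = 1.13×10⁻⁴ × 0.852 × 33.0 = 3.19×10⁻³ Pa/m

3.19×10⁻³ Pa/m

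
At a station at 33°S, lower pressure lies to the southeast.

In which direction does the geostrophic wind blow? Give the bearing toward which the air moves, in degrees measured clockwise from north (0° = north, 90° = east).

045°

The pressure-gradient force points toward the southeast (bearing 135°).
Geostrophic balance: in the Southern Hemisphere the Coriolis force deflects motion to the left, so the geostrophic wind blows 90° to the left of the pressure-gradient force (low pressure on the right).
Rotating 135° by 90° counterclockwise gives 045° — the wind blows toward the northeast.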